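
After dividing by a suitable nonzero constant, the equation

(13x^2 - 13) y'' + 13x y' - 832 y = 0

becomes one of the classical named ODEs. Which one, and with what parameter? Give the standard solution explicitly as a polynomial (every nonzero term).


All three coefficients share the factor -13; dividing through by -13 gives  (1 - x^2) y'' - x y' + 64 y = 0.
This matches the Chebyshev equation (1 - x^2) y'' - x y' + n^2 y = 0 (note the -x y' term, not -2x y') with n^2 = 64, so n = 8; the polynomial solution is T_8(x).
With y = sum_k a_k x^k, matching x^k gives (k+2)(k+1) a_{k+2} = (k^2 - n^2) a_k = (k - 8)(k + 8) a_k. The right side vanishes at k = 8, so the series with the parity of 8 terminates at degree 8.
Standard normalization: leading coefficient of T_n is 2^(n-1), so a_8 = 2^7 = 128. Work downward with a_k = (k+1)(k+2) a_{k+2} / ((k - 8)(k + 8)):
  a_6 = (7)(8)(128) / ((6 - 8)(6 + 8)) = 7168/(-28) = -256
  a_4 = (5)(6)(-256) / ((4 - 8)(4 + 8)) = -7680/(-48) = 160
  a_2 = (3)(4)(160) / ((2 - 8)(2 + 8)) = 1920/(-60) = -32
  a_0 = (1)(2)(-32) / ((0 - 8)(0 + 8)) = -64/(-64) = 1
Hence T_8(x) = 128 x^8 - 256 x^6 + 160 x^4 - 32 x^2 + 1.

T_8(x); series = 128 x^8 - 256 x^6 + 160 x^4 - 32 x^2 + 1


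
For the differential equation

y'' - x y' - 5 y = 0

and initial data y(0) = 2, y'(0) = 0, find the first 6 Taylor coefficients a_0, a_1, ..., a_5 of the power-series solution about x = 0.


Ansatz: y(x) = sum_{n>=0} a_n x^n, so y'(x) = sum_{n>=1} n a_n x^(n-1) and y''(x) = sum_{n>=2} n(n-1) a_n x^(n-2).
Substitute into P(x) y'' + Q(x) y' + R(x) y = 0 with P(x) = 1, Q(x) = -x, R(x) = -5, and match powers of x.
Initial conditions: a_0 = 2, a_1 = 0.
Setting the coefficient of each power of x to zero and solving order by order (substituting the coefficients already found):
  x^0: 2 a_2 - 5 a_0 = 0  ->  2 a_2 = 5 a_0 = 10  ->  a_2 = 5
  x^1: 6 a_3 - 6 a_1 = 0  ->  6 a_3 = 6 a_1 = 0  ->  a_3 = 0
  x^2: 12 a_4 - 7 a_2 = 0  ->  12 a_4 = 7 a_2 = 35  ->  a_4 = 35/12
  x^3: 20 a_5 - 8 a_3 = 0  ->  20 a_5 = 8 a_3 = 0  ->  a_5 = 0
Truncated series: y(x) = 2 + 5 x^2 + (35/12) x^4 + O(x^6).

a_0 = 2; a_1 = 0; a_2 = 5; a_3 = 0; a_4 = 35/12; a_5 = 0


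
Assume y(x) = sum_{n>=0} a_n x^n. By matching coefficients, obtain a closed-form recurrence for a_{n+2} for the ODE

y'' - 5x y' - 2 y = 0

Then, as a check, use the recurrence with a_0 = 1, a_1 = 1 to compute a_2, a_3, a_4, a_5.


Substitute y = sum_n a_n x^n.
y''(x) has coefficient (n+2)(n+1) a_{n+2} at x^n;
-5 x y'(x) has coefficient -5 n a_n at x^n (shift);
-2 y(x) has coefficient -2 a_n at x^n.
Matching x^n: (n+2)(n+1) a_{n+2} + (-5n - 2) a_n = 0.
Thus a_{n+2} = (5n + 2) / ((n+1)(n+2)) * a_n.

Check with a_0 = 1, a_1 = 1 (apply the recurrence for n = 0, 1, 2, 3): a_0 = 1, a_1 = 1, a_2 = 1, a_3 = 7/6, a_4 = 1, a_5 = 119/120.

a_(n+2) = (5n + 2) / ((n+1)(n+2)) * a_n; check: a_0 = 1, a_1 = 1, a_2 = 1, a_3 = 7/6, a_4 = 1, a_5 = 119/120


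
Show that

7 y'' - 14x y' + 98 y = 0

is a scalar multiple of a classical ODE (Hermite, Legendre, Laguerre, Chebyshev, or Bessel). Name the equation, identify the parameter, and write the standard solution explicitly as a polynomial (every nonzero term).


All three coefficients share the factor 7; dividing through by 7 gives  y'' - 2x y' + 14 y = 0.
This matches the Hermite equation y'' - 2x y' + 2n y = 0 with 2n = 14, so n = 7; the polynomial solution is H_7(x).
With y = sum_k a_k x^k, matching x^k gives (k+2)(k+1) a_{k+2} = 2(k - n) a_k = 2(k - 7) a_k. The right side vanishes at k = 7, so the series with the parity of 7 terminates at degree 7.
Standard normalization: leading coefficient of H_n is 2^n, so a_7 = 2^7 = 128. Work downward with a_k = (k+1)(k+2) a_{k+2} / (2(k - n)):
  a_5 = (6)(7)(128) / (2(5 - 7)) = 5376/(-4) = -1344
  a_3 = (4)(5)(-1344) / (2(3 - 7)) = -26880/(-8) = 3360
  a_1 = (2)(3)(3360) / (2(1 - 7)) = 20160/(-12) = -1680
Hence H_7(x) = 128 x^7 - 1344 x^5 + 3360 x^3 - 1680 x.

H_7(x); series = 128 x^7 - 1344 x^5 + 3360 x^3 - 1680 x


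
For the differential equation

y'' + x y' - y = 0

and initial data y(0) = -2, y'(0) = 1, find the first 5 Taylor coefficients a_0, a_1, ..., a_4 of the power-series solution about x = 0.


Ansatz: y(x) = sum_{n>=0} a_n x^n, so y'(x) = sum_{n>=1} n a_n x^(n-1) and y''(x) = sum_{n>=2} n(n-1) a_n x^(n-2).
Substitute into P(x) y'' + Q(x) y' + R(x) y = 0 with P(x) = 1, Q(x) = x, R(x) = -1, and match powers of x.
Initial conditions: a_0 = -2, a_1 = 1.
Setting the coefficient of each power of x to zero and solving order by order (substituting the coefficients already found):
  x^0: 2 a_2 - a_0 = 0  ->  2 a_2 = a_0 = -2  ->  a_2 = -1
  x^1: 6 a_3 = 0  ->  a_3 = 0
  x^2: 12 a_4 + a_2 = 0  ->  12 a_4 = -a_2 = 1  ->  a_4 = 1/12
Truncated series: y(x) = -2 + x - x^2 + (1/12) x^4 + O(x^5).

a_0 = -2; a_1 = 1; a_2 = -1; a_3 = 0; a_4 = 1/12


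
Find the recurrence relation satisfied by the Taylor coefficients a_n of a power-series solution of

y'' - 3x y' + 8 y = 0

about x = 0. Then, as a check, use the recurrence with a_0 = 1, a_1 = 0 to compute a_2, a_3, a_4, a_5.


Substitute y = sum_n a_n x^n.
y''(x) has coefficient (n+2)(n+1) a_{n+2} at x^n;
-3 x y'(x) has coefficient -3 n a_n at x^n (shift);
8 y(x) has coefficient 8 a_n at x^n.
Matching x^n: (n+2)(n+1) a_{n+2} + (-3n + 8) a_n = 0.
Thus a_{n+2} = (3n - 8) / ((n+1)(n+2)) * a_n.

Check with a_0 = 1, a_1 = 0 (apply the recurrence for n = 0, 1, 2, 3): a_0 = 1, a_1 = 0, a_2 = -4, a_3 = 0, a_4 = 2/3, a_5 = 0.

a_(n+2) = (3n - 8) / ((n+1)(n+2)) * a_n; check: a_0 = 1, a_1 = 0, a_2 = -4, a_3 = 0, a_4 = 2/3, a_5 = 0


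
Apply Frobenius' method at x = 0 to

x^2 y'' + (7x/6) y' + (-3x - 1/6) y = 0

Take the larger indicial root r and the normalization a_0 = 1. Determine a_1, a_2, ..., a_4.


Write in Frobenius form y'' + (p(x)/x) y' + (q(x)/x^2) y = 0:
  p(x) = 7/6,  q(x) = -3x - 1/6.
Indicial equation: r(r-1) + (7/6) r + (-1/6) = 0 -> roots r_1 = 1/3, r_2 = -1/2.
Take r = r_1 = 1/3. Let y(x) = x^r sum_{n>=0} a_n x^n with a_0 = 1.
Substitute y = x^r sum a_n x^n and match x^{r+n}. The recurrence is
  D(n) a_n - 3 a_{n-1} = 0,  where D(n) = (r+n)(r+n-1) + (7/6)(r+n) + (-1/6).
  a_n = 3 / D(n) * a_{n-1}.
Since the indicial polynomial factors as (r - r_1)(r - r_2), D(n) = (r_1 + n - r_1)(r_1 + n - r_2) = n(n + 5/6).
Evaluating step by step (a_0 = 1):
  n = 1: D(1) = 1(1 + 5/6) = 11/6; numerator = 3(1) = 3; a_1 = (3)/(11/6) = 18/11
  n = 2: D(2) = 2(2 + 5/6) = 17/3; numerator = 3(18/11) = 54/11; a_2 = (54/11)/(17/3) = 162/187
  n = 3: D(3) = 3(3 + 5/6) = 23/2; numerator = 3(162/187) = 486/187; a_3 = (486/187)/(23/2) = 972/4301
  n = 4: D(4) = 4(4 + 5/6) = 58/3; numerator = 3(972/4301) = 2916/4301; a_4 = (2916/4301)/(58/3) = 4374/124729

r = 1/3; a_0 = 1; a_1 = 18/11; a_2 = 162/187; a_3 = 972/4301; a_4 = 4374/124729


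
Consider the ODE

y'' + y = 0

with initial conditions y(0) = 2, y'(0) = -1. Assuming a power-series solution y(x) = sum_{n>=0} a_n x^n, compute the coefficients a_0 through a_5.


Ansatz: y(x) = sum_{n>=0} a_n x^n, so y'(x) = sum_{n>=1} n a_n x^(n-1) and y''(x) = sum_{n>=2} n(n-1) a_n x^(n-2).
Substitute into P(x) y'' + Q(x) y' + R(x) y = 0 with P(x) = 1, Q(x) = 0, R(x) = 1, and match powers of x.
Initial conditions: a_0 = 2, a_1 = -1.
Setting the coefficient of each power of x to zero and solving order by order (substituting the coefficients already found):
  x^0: 2 a_2 + a_0 = 0  ->  2 a_2 = -a_0 = -2  ->  a_2 = -1
  x^1: 6 a_3 + a_1 = 0  ->  6 a_3 = -a_1 = 1  ->  a_3 = 1/6
  x^2: 12 a_4 + a_2 = 0  ->  12 a_4 = -a_2 = 1  ->  a_4 = 1/12
  x^3: 20 a_5 + a_3 = 0  ->  20 a_5 = -a_3 = -1/6  ->  a_5 = -1/120
Truncated series: y(x) = 2 - x - x^2 + (1/6) x^3 + (1/12) x^4 - (1/120) x^5 + O(x^6).

a_0 = 2; a_1 = -1; a_2 = -1; a_3 = 1/6; a_4 = 1/12; a_5 = -1/120


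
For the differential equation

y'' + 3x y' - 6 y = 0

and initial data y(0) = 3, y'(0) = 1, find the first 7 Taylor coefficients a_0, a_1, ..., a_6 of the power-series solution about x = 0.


Ansatz: y(x) = sum_{n>=0} a_n x^n, so y'(x) = sum_{n>=1} n a_n x^(n-1) and y''(x) = sum_{n>=2} n(n-1) a_n x^(n-2).
Substitute into P(x) y'' + Q(x) y' + R(x) y = 0 with P(x) = 1, Q(x) = 3x, R(x) = -6, and match powers of x.
Initial conditions: a_0 = 3, a_1 = 1.
Setting the coefficient of each power of x to zero and solving order by order (substituting the coefficients already found):
  x^0: 2 a_2 - 6 a_0 = 0  ->  2 a_2 = 6 a_0 = 18  ->  a_2 = 9
  x^1: 6 a_3 - 3 a_1 = 0  ->  6 a_3 = 3 a_1 = 3  ->  a_3 = 1/2
  x^2: 12 a_4 = 0  ->  a_4 = 0
  x^3: 20 a_5 + 3 a_3 = 0  ->  20 a_5 = -3 a_3 = -3/2  ->  a_5 = -3/40
  x^4: 30 a_6 + 6 a_4 = 0  ->  30 a_6 = -6 a_4 = 0  ->  a_6 = 0
Truncated series: y(x) = 3 + x + 9 x^2 + (1/2) x^3 - (3/40) x^5 + O(x^7).

a_0 = 3; a_1 = 1; a_2 = 9; a_3 = 1/2; a_4 = 0; a_5 = -3/40; a_6 = 0


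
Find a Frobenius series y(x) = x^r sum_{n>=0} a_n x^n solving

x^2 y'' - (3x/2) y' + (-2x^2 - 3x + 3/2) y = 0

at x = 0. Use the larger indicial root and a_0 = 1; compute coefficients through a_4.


Write in Frobenius form y'' + (p(x)/x) y' + (q(x)/x^2) y = 0:
  p(x) = -3/2,  q(x) = -2x^2 - 3x + 3/2.
Indicial equation: r(r-1) + (-3/2) r + (3/2) = 0 -> roots r_1 = 3/2, r_2 = 1.
Take r = r_1 = 3/2. Let y(x) = x^r sum_{n>=0} a_n x^n with a_0 = 1.
Substitute y = x^r sum a_n x^n and match x^{r+n}. The recurrence is
  D(n) a_n - 3 a_{n-1} - 2 a_{n-2} = 0,  where D(n) = (r+n)(r+n-1) + (-3/2)(r+n) + (3/2).
  a_n = [3 a_{n-1} + 2 a_{n-2}] / D(n).
Since the indicial polynomial factors as (r - r_1)(r - r_2), D(n) = (r_1 + n - r_1)(r_1 + n - r_2) = n(n + 1/2).
Evaluating step by step (a_0 = 1):
  n = 1: D(1) = 1(1 + 1/2) = 3/2; numerator = 3(1) = 3; a_1 = (3)/(3/2) = 2
  n = 2: D(2) = 2(2 + 1/2) = 5; numerator = 3(2) + 2(1) = 8; a_2 = (8)/(5) = 8/5
  n = 3: D(3) = 3(3 + 1/2) = 21/2; numerator = 3(8/5) + 2(2) = 44/5; a_3 = (44/5)/(21/2) = 88/105
  n = 4: D(4) = 4(4 + 1/2) = 18; numerator = 3(88/105) + 2(8/5) = 40/7; a_4 = (40/7)/(18) = 20/63

r = 3/2; a_0 = 1; a_1 = 2; a_2 = 8/5; a_3 = 88/105; a_4 = 20/63


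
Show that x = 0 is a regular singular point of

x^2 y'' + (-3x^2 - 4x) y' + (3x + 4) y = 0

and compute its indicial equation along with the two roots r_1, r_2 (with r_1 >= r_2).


Divide by x^2 to reach normal form y'' + P_1(x) y' + P_2(x) y = 0 with P_1(x) = -3 - 4/x and P_2(x) = 3/x + 4/x^2.
x = 0 is a singular point because the y'-coefficient -3 - 4/x has a pole at x = 0 and the y-coefficient 3/x + 4/x^2 has a pole at x = 0.
It is a regular singular point because x P_1(x) = p(x) = -3x - 4 and x^2 P_2(x) = q(x) = 3x + 4 are polynomials, hence analytic at x = 0.
p(0) = -4,  q(0) = 4.
Indicial equation: r(r-1) + p(0) r + q(0) = 0, i.e. r^2 + (p(0) - 1) r + q(0) = 0, i.e. r^2 - 5 r + 4 = 0.
Discriminant: (-5)^2 - 4(4) = 9, so r = (5 ± 3)/2.
Solving: r_1 = 4, r_2 = 1.

indicial: r^2 - 5 r + 4 = 0; roots r_1 = 4, r_2 = 1


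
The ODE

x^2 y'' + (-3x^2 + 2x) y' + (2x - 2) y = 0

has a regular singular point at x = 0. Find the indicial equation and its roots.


Divide by x^2 to reach normal form y'' + P_1(x) y' + P_2(x) y = 0 with P_1(x) = -3 + 2/x and P_2(x) = 2/x - 2/x^2.
x = 0 is a singular point because the y'-coefficient -3 + 2/x has a pole at x = 0 and the y-coefficient 2/x - 2/x^2 has a pole at x = 0.
It is a regular singular point because x P_1(x) = p(x) = 2 - 3x and x^2 P_2(x) = q(x) = 2x - 2 are polynomials, hence analytic at x = 0.
p(0) = 2,  q(0) = -2.
Indicial equation: r(r-1) + p(0) r + q(0) = 0, i.e. r^2 + (p(0) - 1) r + q(0) = 0, i.e. r^2 + 1 r - 2 = 0.
Discriminant: (1)^2 - 4(-2) = 9, so r = (-1 ± 3)/2.
Solving: r_1 = 1, r_2 = -2.

indicial: r^2 + 1 r - 2 = 0; roots r_1 = 1, r_2 = -2


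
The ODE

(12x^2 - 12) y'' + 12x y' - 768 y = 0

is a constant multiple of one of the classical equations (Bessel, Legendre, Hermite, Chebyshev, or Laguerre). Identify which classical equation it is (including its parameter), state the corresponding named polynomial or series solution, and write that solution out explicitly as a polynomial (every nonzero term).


All three coefficients share the factor -12; dividing through by -12 gives  (1 - x^2) y'' - x y' + 64 y = 0.
This matches the Chebyshev equation (1 - x^2) y'' - x y' + n^2 y = 0 (note the -x y' term, not -2x y') with n^2 = 64, so n = 8; the polynomial solution is T_8(x).
With y = sum_k a_k x^k, matching x^k gives (k+2)(k+1) a_{k+2} = (k^2 - n^2) a_k = (k - 8)(k + 8) a_k. The right side vanishes at k = 8, so the series with the parity of 8 terminates at degree 8.
Standard normalization: leading coefficient of T_n is 2^(n-1), so a_8 = 2^7 = 128. Work downward with a_k = (k+1)(k+2) a_{k+2} / ((k - 8)(k + 8)):
  a_6 = (7)(8)(128) / ((6 - 8)(6 + 8)) = 7168/(-28) = -256
  a_4 = (5)(6)(-256) / ((4 - 8)(4 + 8)) = -7680/(-48) = 160
  a_2 = (3)(4)(160) / ((2 - 8)(2 + 8)) = 1920/(-60) = -32
  a_0 = (1)(2)(-32) / ((0 - 8)(0 + 8)) = -64/(-64) = 1
Hence T_8(x) = 128 x^8 - 256 x^6 + 160 x^4 - 32 x^2 + 1.

T_8(x); series = 128 x^8 - 256 x^6 + 160 x^4 - 32 x^2 + 1


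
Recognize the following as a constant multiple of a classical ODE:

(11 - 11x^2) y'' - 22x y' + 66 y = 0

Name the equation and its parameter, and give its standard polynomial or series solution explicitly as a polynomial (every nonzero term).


All three coefficients share the factor 11; dividing through by 11 gives  (1 - x^2) y'' - 2x y' + 6 y = 0.
This matches the Legendre equation (1 - x^2) y'' - 2x y' + n(n+1) y = 0 (note the -2x y' term) with n(n+1) = 6, so n = 2; the polynomial solution is P_2(x).
With y = sum_k a_k x^k, matching x^k gives (k+2)(k+1) a_{k+2} = [k(k+1) - n(n+1)] a_k = (k - 2)(k + 3) a_k. The right side vanishes at k = 2, so the series with the parity of 2 terminates at degree 2.
Standard normalization (P_n(1) = 1): leading coefficient (2n)!/(2^n (n!)^2) = 24/(4*4) = 3/2, so a_2 = 3/2. Work downward with a_k = (k+1)(k+2) a_{k+2} / ((k - 2)(k + 3)):
  a_0 = (1)(2)(3/2) / ((0 - 2)(0 + 3)) = 3/(-6) = -1/2
Hence P_2(x) = 3 x^2/2 - 1/2.

P_2(x); series = 3 x^2/2 - 1/2


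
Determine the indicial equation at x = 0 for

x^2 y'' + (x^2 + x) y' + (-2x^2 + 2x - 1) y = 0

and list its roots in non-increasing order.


Divide by x^2 to reach normal form y'' + P_1(x) y' + P_2(x) y = 0 with P_1(x) = 1 + 1/x and P_2(x) = -2 + 2/x - 1/x^2.
x = 0 is a singular point because the y'-coefficient 1 + 1/x has a pole at x = 0 and the y-coefficient -2 + 2/x - 1/x^2 has a pole at x = 0.
It is a regular singular point because x P_1(x) = p(x) = x + 1 and x^2 P_2(x) = q(x) = -2x^2 + 2x - 1 are polynomials, hence analytic at x = 0.
p(0) = 1,  q(0) = -1.
Indicial equation: r(r-1) + p(0) r + q(0) = 0, i.e. r^2 + (p(0) - 1) r + q(0) = 0, i.e. r^2 - 1 = 0.
Discriminant: (0)^2 - 4(-1) = 4, so r = (0 ± 2)/2.
Solving: r_1 = 1, r_2 = -1.

indicial: r^2 - 1 = 0; roots r_1 = 1, r_2 = -1


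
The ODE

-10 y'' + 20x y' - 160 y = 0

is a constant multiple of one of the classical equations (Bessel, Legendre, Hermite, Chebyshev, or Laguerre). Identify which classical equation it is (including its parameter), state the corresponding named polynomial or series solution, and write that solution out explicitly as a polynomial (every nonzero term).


All three coefficients share the factor -10; dividing through by -10 gives  y'' - 2x y' + 16 y = 0.
This matches the Hermite equation y'' - 2x y' + 2n y = 0 with 2n = 16, so n = 8; the polynomial solution is H_8(x).
With y = sum_k a_k x^k, matching x^k gives (k+2)(k+1) a_{k+2} = 2(k - n) a_k = 2(k - 8) a_k. The right side vanishes at k = 8, so the series with the parity of 8 terminates at degree 8.
Standard normalization: leading coefficient of H_n is 2^n, so a_8 = 2^8 = 256. Work downward with a_k = (k+1)(k+2) a_{k+2} / (2(k - n)):
  a_6 = (7)(8)(256) / (2(6 - 8)) = 14336/(-4) = -3584
  a_4 = (5)(6)(-3584) / (2(4 - 8)) = -107520/(-8) = 13440
  a_2 = (3)(4)(13440) / (2(2 - 8)) = 161280/(-12) = -13440
  a_0 = (1)(2)(-13440) / (2(0 - 8)) = -26880/(-16) = 1680
Hence H_8(x) = 256 x^8 - 3584 x^6 + 13440 x^4 - 13440 x^2 + 1680.

H_8(x); series = 256 x^8 - 3584 x^6 + 13440 x^4 - 13440 x^2 + 1680


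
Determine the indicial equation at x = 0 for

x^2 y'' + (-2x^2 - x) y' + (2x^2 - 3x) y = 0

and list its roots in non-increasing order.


Divide by x^2 to reach normal form y'' + P_1(x) y' + P_2(x) y = 0 with P_1(x) = -2 - 1/x and P_2(x) = 2 - 3/x.
x = 0 is a singular point because the y'-coefficient -2 - 1/x has a pole at x = 0 and the y-coefficient 2 - 3/x has a pole at x = 0.
It is a regular singular point because x P_1(x) = p(x) = -2x - 1 and x^2 P_2(x) = q(x) = 2x^2 - 3x are polynomials, hence analytic at x = 0.
p(0) = -1,  q(0) = 0.
Indicial equation: r(r-1) + p(0) r + q(0) = 0, i.e. r^2 + (p(0) - 1) r + q(0) = 0, i.e. r^2 - 2 r = 0.
Discriminant: (-2)^2 - 4(0) = 4, so r = (2 ± 2)/2.
Solving: r_1 = 2, r_2 = 0.

indicial: r^2 - 2 r = 0; roots r_1 = 2, r_2 = 0


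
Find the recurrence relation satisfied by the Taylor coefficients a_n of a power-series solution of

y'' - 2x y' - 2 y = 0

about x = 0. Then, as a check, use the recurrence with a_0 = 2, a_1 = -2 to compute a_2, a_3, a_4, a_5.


Substitute y = sum_n a_n x^n.
y''(x) has coefficient (n+2)(n+1) a_{n+2} at x^n;
-2 x y'(x) has coefficient -2 n a_n at x^n (shift);
-2 y(x) has coefficient -2 a_n at x^n.
Matching x^n: (n+2)(n+1) a_{n+2} + (-2n - 2) a_n = 0.
Thus a_{n+2} = (2n + 2) / ((n+1)(n+2)) * a_n.

Check with a_0 = 2, a_1 = -2 (apply the recurrence for n = 0, 1, 2, 3): a_0 = 2, a_1 = -2, a_2 = 2, a_3 = -4/3, a_4 = 1, a_5 = -8/15.

a_(n+2) = (2n + 2) / ((n+1)(n+2)) * a_n; check: a_0 = 2, a_1 = -2, a_2 = 2, a_3 = -4/3, a_4 = 1, a_5 = -8/15


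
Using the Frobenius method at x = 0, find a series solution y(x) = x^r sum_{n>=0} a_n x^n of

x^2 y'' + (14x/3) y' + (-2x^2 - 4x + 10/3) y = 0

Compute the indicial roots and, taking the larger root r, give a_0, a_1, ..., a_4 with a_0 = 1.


Write in Frobenius form y'' + (p(x)/x) y' + (q(x)/x^2) y = 0:
  p(x) = 14/3,  q(x) = -2x^2 - 4x + 10/3.
Indicial equation: r(r-1) + (14/3) r + (10/3) = 0 -> roots r_1 = -5/3, r_2 = -2.
Take r = r_1 = -5/3. Let y(x) = x^r sum_{n>=0} a_n x^n with a_0 = 1.
Substitute y = x^r sum a_n x^n and match x^{r+n}. The recurrence is
  D(n) a_n - 4 a_{n-1} - 2 a_{n-2} = 0,  where D(n) = (r+n)(r+n-1) + (14/3)(r+n) + (10/3).
  a_n = [4 a_{n-1} + 2 a_{n-2}] / D(n).
Since the indicial polynomial factors as (r - r_1)(r - r_2), D(n) = (r_1 + n - r_1)(r_1 + n - r_2) = n(n + 1/3).
Evaluating step by step (a_0 = 1):
  n = 1: D(1) = 1(1 + 1/3) = 4/3; numerator = 4(1) = 4; a_1 = (4)/(4/3) = 3
  n = 2: D(2) = 2(2 + 1/3) = 14/3; numerator = 4(3) + 2(1) = 14; a_2 = (14)/(14/3) = 3
  n = 3: D(3) = 3(3 + 1/3) = 10; numerator = 4(3) + 2(3) = 18; a_3 = (18)/(10) = 9/5
  n = 4: D(4) = 4(4 + 1/3) = 52/3; numerator = 4(9/5) + 2(3) = 66/5; a_4 = (66/5)/(52/3) = 99/130

r = -5/3; a_0 = 1; a_1 = 3; a_2 = 3; a_3 = 9/5; a_4 = 99/130


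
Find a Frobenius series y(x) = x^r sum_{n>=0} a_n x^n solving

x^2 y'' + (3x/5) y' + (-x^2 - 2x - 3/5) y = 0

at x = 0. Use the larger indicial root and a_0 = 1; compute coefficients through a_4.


Write in Frobenius form y'' + (p(x)/x) y' + (q(x)/x^2) y = 0:
  p(x) = 3/5,  q(x) = -x^2 - 2x - 3/5.
Indicial equation: r(r-1) + (3/5) r + (-3/5) = 0 -> roots r_1 = 1, r_2 = -3/5.
Take r = r_1 = 1. Let y(x) = x^r sum_{n>=0} a_n x^n with a_0 = 1.
Substitute y = x^r sum a_n x^n and match x^{r+n}. The recurrence is
  D(n) a_n - 2 a_{n-1} - 1 a_{n-2} = 0,  where D(n) = (r+n)(r+n-1) + (3/5)(r+n) + (-3/5).
  a_n = [2 a_{n-1} + 1 a_{n-2}] / D(n).
Since the indicial polynomial factors as (r - r_1)(r - r_2), D(n) = (r_1 + n - r_1)(r_1 + n - r_2) = n(n + 8/5).
Evaluating step by step (a_0 = 1):
  n = 1: D(1) = 1(1 + 8/5) = 13/5; numerator = 2(1) = 2; a_1 = (2)/(13/5) = 10/13
  n = 2: D(2) = 2(2 + 8/5) = 36/5; numerator = 2(10/13) + 1(1) = 33/13; a_2 = (33/13)/(36/5) = 55/156
  n = 3: D(3) = 3(3 + 8/5) = 69/5; numerator = 2(55/156) + 1(10/13) = 115/78; a_3 = (115/78)/(69/5) = 25/234
  n = 4: D(4) = 4(4 + 8/5) = 112/5; numerator = 2(25/234) + 1(55/156) = 265/468; a_4 = (265/468)/(112/5) = 1325/52416

r = 1; a_0 = 1; a_1 = 10/13; a_2 = 55/156; a_3 = 25/234; a_4 = 1325/52416


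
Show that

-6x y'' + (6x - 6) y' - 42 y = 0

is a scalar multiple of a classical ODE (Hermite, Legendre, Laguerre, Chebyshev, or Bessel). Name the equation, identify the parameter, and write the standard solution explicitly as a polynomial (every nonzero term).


All three coefficients share the factor -6; dividing through by -6 gives  x y'' + (1 - x) y' + 7 y = 0.
This matches the Laguerre equation x y'' + (1 - x) y' + n y = 0 with n = 7; the polynomial solution is L_7(x).
With y = sum_k a_k x^k, matching x^k gives (k+1)k a_{k+1} + (k+1) a_{k+1} - k a_k + n a_k = 0, i.e. (k+1)^2 a_{k+1} = (k - n) a_k = (k - 7) a_k. The right side vanishes at k = 7, so the series terminates at degree 7.
Standard normalization L_n(0) = 1 gives a_0 = 1. Work upward with a_{k+1} = (k - 7) a_k / (k+1)^2:
  a_1 = (0 - 7)(1) / 1^2 = -7/1 = -7
  a_2 = (1 - 7)(-7) / 2^2 = 42/4 = 21/2
  a_3 = (2 - 7)(21/2) / 3^2 = (-105/2)/9 = -35/6
  a_4 = (3 - 7)(-35/6) / 4^2 = (70/3)/16 = 35/24
  a_5 = (4 - 7)(35/24) / 5^2 = (-35/8)/25 = -7/40
  a_6 = (5 - 7)(-7/40) / 6^2 = (7/20)/36 = 7/720
  a_7 = (6 - 7)(7/720) / 7^2 = (-7/720)/49 = -1/5040
Hence L_7(x) = -x^7/5040 + 7 x^6/720 - 7 x^5/40 + 35 x^4/24 - 35 x^3/6 + 21 x^2/2 - 7 x + 1.

L_7(x); series = -x^7/5040 + 7 x^6/720 - 7 x^5/40 + 35 x^4/24 - 35 x^3/6 + 21 x^2/2 - 7 x + 1


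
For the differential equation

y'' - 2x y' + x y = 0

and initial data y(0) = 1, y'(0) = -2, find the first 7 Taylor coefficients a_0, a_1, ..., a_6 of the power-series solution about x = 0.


Ansatz: y(x) = sum_{n>=0} a_n x^n, so y'(x) = sum_{n>=1} n a_n x^(n-1) and y''(x) = sum_{n>=2} n(n-1) a_n x^(n-2).
Substitute into P(x) y'' + Q(x) y' + R(x) y = 0 with P(x) = 1, Q(x) = -2x, R(x) = x, and match powers of x.
Initial conditions: a_0 = 1, a_1 = -2.
Setting the coefficient of each power of x to zero and solving order by order (substituting the coefficients already found):
  x^0: 2 a_2 = 0  ->  a_2 = 0
  x^1: 6 a_3 - 2 a_1 + a_0 = 0  ->  6 a_3 = 2 a_1 - a_0 = -5  ->  a_3 = -5/6
  x^2: 12 a_4 - 4 a_2 + a_1 = 0  ->  12 a_4 = 4 a_2 - a_1 = 2  ->  a_4 = 1/6
  x^3: 20 a_5 - 6 a_3 + a_2 = 0  ->  20 a_5 = 6 a_3 - a_2 = -5  ->  a_5 = -1/4
  x^4: 30 a_6 - 8 a_4 + a_3 = 0  ->  30 a_6 = 8 a_4 - a_3 = 13/6  ->  a_6 = 13/180
Truncated series: y(x) = 1 - 2 x - (5/6) x^3 + (1/6) x^4 - (1/4) x^5 + (13/180) x^6 + O(x^7).

a_0 = 1; a_1 = -2; a_2 = 0; a_3 = -5/6; a_4 = 1/6; a_5 = -1/4; a_6 = 13/180


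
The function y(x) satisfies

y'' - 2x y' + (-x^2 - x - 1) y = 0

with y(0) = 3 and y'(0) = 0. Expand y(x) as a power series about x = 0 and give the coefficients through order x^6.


Ansatz: y(x) = sum_{n>=0} a_n x^n, so y'(x) = sum_{n>=1} n a_n x^(n-1) and y''(x) = sum_{n>=2} n(n-1) a_n x^(n-2).
Substitute into P(x) y'' + Q(x) y' + R(x) y = 0 with P(x) = 1, Q(x) = -2x, R(x) = -x^2 - x - 1, and match powers of x.
Initial conditions: a_0 = 3, a_1 = 0.
Setting the coefficient of each power of x to zero and solving order by order (substituting the coefficients already found):
  x^0: 2 a_2 - a_0 = 0  ->  2 a_2 = a_0 = 3  ->  a_2 = 3/2
  x^1: 6 a_3 - 3 a_1 - a_0 = 0  ->  6 a_3 = 3 a_1 + a_0 = 3  ->  a_3 = 1/2
  x^2: 12 a_4 - 5 a_2 - a_1 - a_0 = 0  ->  12 a_4 = 5 a_2 + a_1 + a_0 = 21/2  ->  a_4 = 7/8
  x^3: 20 a_5 - 7 a_3 - a_2 - a_1 = 0  ->  20 a_5 = 7 a_3 + a_2 + a_1 = 5  ->  a_5 = 1/4
  x^4: 30 a_6 - 9 a_4 - a_3 - a_2 = 0  ->  30 a_6 = 9 a_4 + a_3 + a_2 = 79/8  ->  a_6 = 79/240
Truncated series: y(x) = 3 + (3/2) x^2 + (1/2) x^3 + (7/8) x^4 + (1/4) x^5 + (79/240) x^6 + O(x^7).

a_0 = 3; a_1 = 0; a_2 = 3/2; a_3 = 1/2; a_4 = 7/8; a_5 = 1/4; a_6 = 79/240


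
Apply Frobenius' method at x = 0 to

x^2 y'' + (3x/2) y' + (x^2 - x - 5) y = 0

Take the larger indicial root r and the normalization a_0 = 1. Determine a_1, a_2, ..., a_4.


Write in Frobenius form y'' + (p(x)/x) y' + (q(x)/x^2) y = 0:
  p(x) = 3/2,  q(x) = x^2 - x - 5.
Indicial equation: r(r-1) + (3/2) r + (-5) = 0 -> roots r_1 = 2, r_2 = -5/2.
Take r = r_1 = 2. Let y(x) = x^r sum_{n>=0} a_n x^n with a_0 = 1.
Substitute y = x^r sum a_n x^n and match x^{r+n}. The recurrence is
  D(n) a_n - 1 a_{n-1} + 1 a_{n-2} = 0,  where D(n) = (r+n)(r+n-1) + (3/2)(r+n) + (-5).
  a_n = [1 a_{n-1} - 1 a_{n-2}] / D(n).
Since the indicial polynomial factors as (r - r_1)(r - r_2), D(n) = (r_1 + n - r_1)(r_1 + n - r_2) = n(n + 9/2).
Evaluating step by step (a_0 = 1):
  n = 1: D(1) = 1(1 + 9/2) = 11/2; numerator = 1(1) = 1; a_1 = (1)/(11/2) = 2/11
  n = 2: D(2) = 2(2 + 9/2) = 13; numerator = 1(2/11) - 1(1) = -9/11; a_2 = (-9/11)/(13) = -9/143
  n = 3: D(3) = 3(3 + 9/2) = 45/2; numerator = 1(-9/143) - 1(2/11) = -35/143; a_3 = (-35/143)/(45/2) = -14/1287
  n = 4: D(4) = 4(4 + 9/2) = 34; numerator = 1(-14/1287) - 1(-9/143) = 67/1287; a_4 = (67/1287)/(34) = 67/43758

r = 2; a_0 = 1; a_1 = 2/11; a_2 = -9/143; a_3 = -14/1287; a_4 = 67/43758


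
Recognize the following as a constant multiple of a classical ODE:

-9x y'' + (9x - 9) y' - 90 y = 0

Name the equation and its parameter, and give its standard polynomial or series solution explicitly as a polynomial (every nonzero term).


All three coefficients share the factor -9; dividing through by -9 gives  x y'' + (1 - x) y' + 10 y = 0.
This matches the Laguerre equation x y'' + (1 - x) y' + n y = 0 with n = 10; the polynomial solution is L_10(x).
With y = sum_k a_k x^k, matching x^k gives (k+1)k a_{k+1} + (k+1) a_{k+1} - k a_k + n a_k = 0, i.e. (k+1)^2 a_{k+1} = (k - n) a_k = (k - 10) a_k. The right side vanishes at k = 10, so the series terminates at degree 10.
Standard normalization L_n(0) = 1 gives a_0 = 1. Work upward with a_{k+1} = (k - 10) a_k / (k+1)^2:
  a_1 = (0 - 10)(1) / 1^2 = -10/1 = -10
  a_2 = (1 - 10)(-10) / 2^2 = 90/4 = 45/2
  a_3 = (2 - 10)(45/2) / 3^2 = -180/9 = -20
  a_4 = (3 - 10)(-20) / 4^2 = 140/16 = 35/4
  a_5 = (4 - 10)(35/4) / 5^2 = (-105/2)/25 = -21/10
  a_6 = (5 - 10)(-21/10) / 6^2 = (21/2)/36 = 7/24
  a_7 = (6 - 10)(7/24) / 7^2 = (-7/6)/49 = -1/42
  a_8 = (7 - 10)(-1/42) / 8^2 = (1/14)/64 = 1/896
  a_9 = (8 - 10)(1/896) / 9^2 = (-1/448)/81 = -1/36288
  a_10 = (9 - 10)(-1/36288) / 10^2 = (1/36288)/100 = 1/3628800
Hence L_10(x) = x^10/3628800 - x^9/36288 + x^8/896 - x^7/42 + 7 x^6/24 - 21 x^5/10 + 35 x^4/4 - 20 x^3 + 45 x^2/2 - 10 x + 1.

L_10(x); series = x^10/3628800 - x^9/36288 + x^8/896 - x^7/42 + 7 x^6/24 - 21 x^5/10 + 35 x^4/4 - 20 x^3 + 45 x^2/2 - 10 x + 1


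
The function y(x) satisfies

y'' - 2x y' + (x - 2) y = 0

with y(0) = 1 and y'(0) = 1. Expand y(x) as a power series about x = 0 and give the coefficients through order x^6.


Ansatz: y(x) = sum_{n>=0} a_n x^n, so y'(x) = sum_{n>=1} n a_n x^(n-1) and y''(x) = sum_{n>=2} n(n-1) a_n x^(n-2).
Substitute into P(x) y'' + Q(x) y' + R(x) y = 0 with P(x) = 1, Q(x) = -2x, R(x) = x - 2, and match powers of x.
Initial conditions: a_0 = 1, a_1 = 1.
Setting the coefficient of each power of x to zero and solving order by order (substituting the coefficients already found):
  x^0: 2 a_2 - 2 a_0 = 0  ->  2 a_2 = 2 a_0 = 2  ->  a_2 = 1
  x^1: 6 a_3 - 4 a_1 + a_0 = 0  ->  6 a_3 = 4 a_1 - a_0 = 3  ->  a_3 = 1/2
  x^2: 12 a_4 - 6 a_2 + a_1 = 0  ->  12 a_4 = 6 a_2 - a_1 = 5  ->  a_4 = 5/12
  x^3: 20 a_5 - 8 a_3 + a_2 = 0  ->  20 a_5 = 8 a_3 - a_2 = 3  ->  a_5 = 3/20
  x^4: 30 a_6 - 10 a_4 + a_3 = 0  ->  30 a_6 = 10 a_4 - a_3 = 11/3  ->  a_6 = 11/90
Truncated series: y(x) = 1 + x + x^2 + (1/2) x^3 + (5/12) x^4 + (3/20) x^5 + (11/90) x^6 + O(x^7).

a_0 = 1; a_1 = 1; a_2 = 1; a_3 = 1/2; a_4 = 5/12; a_5 = 3/20; a_6 = 11/90


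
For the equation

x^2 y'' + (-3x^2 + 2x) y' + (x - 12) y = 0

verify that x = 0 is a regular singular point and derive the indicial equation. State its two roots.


Divide by x^2 to reach normal form y'' + P_1(x) y' + P_2(x) y = 0 with P_1(x) = -3 + 2/x and P_2(x) = 1/x - 12/x^2.
x = 0 is a singular point because the y'-coefficient -3 + 2/x has a pole at x = 0 and the y-coefficient 1/x - 12/x^2 has a pole at x = 0.
It is a regular singular point because x P_1(x) = p(x) = 2 - 3x and x^2 P_2(x) = q(x) = x - 12 are polynomials, hence analytic at x = 0.
p(0) = 2,  q(0) = -12.
Indicial equation: r(r-1) + p(0) r + q(0) = 0, i.e. r^2 + (p(0) - 1) r + q(0) = 0, i.e. r^2 + 1 r - 12 = 0.
Discriminant: (1)^2 - 4(-12) = 49, so r = (-1 ± 7)/2.
Solving: r_1 = 3, r_2 = -4.

indicial: r^2 + 1 r - 12 = 0; roots r_1 = 3, r_2 = -4


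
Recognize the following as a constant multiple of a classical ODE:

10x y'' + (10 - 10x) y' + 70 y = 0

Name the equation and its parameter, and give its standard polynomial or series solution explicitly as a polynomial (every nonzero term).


All three coefficients share the factor 10; dividing through by 10 gives  x y'' + (1 - x) y' + 7 y = 0.
This matches the Laguerre equation x y'' + (1 - x) y' + n y = 0 with n = 7; the polynomial solution is L_7(x).
With y = sum_k a_k x^k, matching x^k gives (k+1)k a_{k+1} + (k+1) a_{k+1} - k a_k + n a_k = 0, i.e. (k+1)^2 a_{k+1} = (k - n) a_k = (k - 7) a_k. The right side vanishes at k = 7, so the series terminates at degree 7.
Standard normalization L_n(0) = 1 gives a_0 = 1. Work upward with a_{k+1} = (k - 7) a_k / (k+1)^2:
  a_1 = (0 - 7)(1) / 1^2 = -7/1 = -7
  a_2 = (1 - 7)(-7) / 2^2 = 42/4 = 21/2
  a_3 = (2 - 7)(21/2) / 3^2 = (-105/2)/9 = -35/6
  a_4 = (3 - 7)(-35/6) / 4^2 = (70/3)/16 = 35/24
  a_5 = (4 - 7)(35/24) / 5^2 = (-35/8)/25 = -7/40
  a_6 = (5 - 7)(-7/40) / 6^2 = (7/20)/36 = 7/720
  a_7 = (6 - 7)(7/720) / 7^2 = (-7/720)/49 = -1/5040
Hence L_7(x) = -x^7/5040 + 7 x^6/720 - 7 x^5/40 + 35 x^4/24 - 35 x^3/6 + 21 x^2/2 - 7 x + 1.

L_7(x); series = -x^7/5040 + 7 x^6/720 - 7 x^5/40 + 35 x^4/24 - 35 x^3/6 + 21 x^2/2 - 7 x + 1


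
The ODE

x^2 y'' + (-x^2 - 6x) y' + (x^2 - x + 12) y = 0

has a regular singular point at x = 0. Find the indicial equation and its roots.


Divide by x^2 to reach normal form y'' + P_1(x) y' + P_2(x) y = 0 with P_1(x) = -1 - 6/x and P_2(x) = 1 - 1/x + 12/x^2.
x = 0 is a singular point because the y'-coefficient -1 - 6/x has a pole at x = 0 and the y-coefficient 1 - 1/x + 12/x^2 has a pole at x = 0.
It is a regular singular point because x P_1(x) = p(x) = -x - 6 and x^2 P_2(x) = q(x) = x^2 - x + 12 are polynomials, hence analytic at x = 0.
p(0) = -6,  q(0) = 12.
Indicial equation: r(r-1) + p(0) r + q(0) = 0, i.e. r^2 + (p(0) - 1) r + q(0) = 0, i.e. r^2 - 7 r + 12 = 0.
Discriminant: (-7)^2 - 4(12) = 1, so r = (7 ± 1)/2.
Solving: r_1 = 4, r_2 = 3.

indicial: r^2 - 7 r + 12 = 0; roots r_1 = 4, r_2 = 3


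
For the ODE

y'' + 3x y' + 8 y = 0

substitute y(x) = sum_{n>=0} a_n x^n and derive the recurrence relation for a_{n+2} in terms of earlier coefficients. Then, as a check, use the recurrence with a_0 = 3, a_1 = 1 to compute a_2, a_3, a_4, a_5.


Substitute y = sum_n a_n x^n.
y''(x) has coefficient (n+2)(n+1) a_{n+2} at x^n;
3 x y'(x) has coefficient 3 n a_n at x^n (shift);
8 y(x) has coefficient 8 a_n at x^n.
Matching x^n: (n+2)(n+1) a_{n+2} + (3n + 8) a_n = 0.
Thus a_{n+2} = (-3n - 8) / ((n+1)(n+2)) * a_n.

Check with a_0 = 3, a_1 = 1 (apply the recurrence for n = 0, 1, 2, 3): a_0 = 3, a_1 = 1, a_2 = -12, a_3 = -11/6, a_4 = 14, a_5 = 187/120.

a_(n+2) = (-3n - 8) / ((n+1)(n+2)) * a_n; check: a_0 = 3, a_1 = 1, a_2 = -12, a_3 = -11/6, a_4 = 14, a_5 = 187/120


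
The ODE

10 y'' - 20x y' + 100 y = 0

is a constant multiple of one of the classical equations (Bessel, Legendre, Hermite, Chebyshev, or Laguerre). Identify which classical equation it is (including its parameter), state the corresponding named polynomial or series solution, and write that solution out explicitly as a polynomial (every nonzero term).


All three coefficients share the factor 10; dividing through by 10 gives  y'' - 2x y' + 10 y = 0.
This matches the Hermite equation y'' - 2x y' + 2n y = 0 with 2n = 10, so n = 5; the polynomial solution is H_5(x).
With y = sum_k a_k x^k, matching x^k gives (k+2)(k+1) a_{k+2} = 2(k - n) a_k = 2(k - 5) a_k. The right side vanishes at k = 5, so the series with the parity of 5 terminates at degree 5.
Standard normalization: leading coefficient of H_n is 2^n, so a_5 = 2^5 = 32. Work downward with a_k = (k+1)(k+2) a_{k+2} / (2(k - n)):
  a_3 = (4)(5)(32) / (2(3 - 5)) = 640/(-4) = -160
  a_1 = (2)(3)(-160) / (2(1 - 5)) = -960/(-8) = 120
Hence H_5(x) = 32 x^5 - 160 x^3 + 120 x.

H_5(x); series = 32 x^5 - 160 x^3 + 120 x


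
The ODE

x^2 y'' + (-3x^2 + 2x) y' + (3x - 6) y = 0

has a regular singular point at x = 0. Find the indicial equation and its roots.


Divide by x^2 to reach normal form y'' + P_1(x) y' + P_2(x) y = 0 with P_1(x) = -3 + 2/x and P_2(x) = 3/x - 6/x^2.
x = 0 is a singular point because the y'-coefficient -3 + 2/x has a pole at x = 0 and the y-coefficient 3/x - 6/x^2 has a pole at x = 0.
It is a regular singular point because x P_1(x) = p(x) = 2 - 3x and x^2 P_2(x) = q(x) = 3x - 6 are polynomials, hence analytic at x = 0.
p(0) = 2,  q(0) = -6.
Indicial equation: r(r-1) + p(0) r + q(0) = 0, i.e. r^2 + (p(0) - 1) r + q(0) = 0, i.e. r^2 + 1 r - 6 = 0.
Discriminant: (1)^2 - 4(-6) = 25, so r = (-1 ± 5)/2.
Solving: r_1 = 2, r_2 = -3.

indicial: r^2 + 1 r - 6 = 0; roots r_1 = 2, r_2 = -3


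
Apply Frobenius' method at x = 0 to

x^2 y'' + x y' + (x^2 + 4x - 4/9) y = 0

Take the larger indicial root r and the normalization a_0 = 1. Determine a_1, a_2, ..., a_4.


Write in Frobenius form y'' + (p(x)/x) y' + (q(x)/x^2) y = 0:
  p(x) = 1,  q(x) = x^2 + 4x - 4/9.
Indicial equation: r(r-1) + (1) r + (-4/9) = 0 -> roots r_1 = 2/3, r_2 = -2/3.
Take r = r_1 = 2/3. Let y(x) = x^r sum_{n>=0} a_n x^n with a_0 = 1.
Substitute y = x^r sum a_n x^n and match x^{r+n}. The recurrence is
  D(n) a_n + 4 a_{n-1} + 1 a_{n-2} = 0,  where D(n) = (r+n)(r+n-1) + (1)(r+n) + (-4/9).
  a_n = [-4 a_{n-1} - 1 a_{n-2}] / D(n).
Since the indicial polynomial factors as (r - r_1)(r - r_2), D(n) = (r_1 + n - r_1)(r_1 + n - r_2) = n(n + 4/3).
Evaluating step by step (a_0 = 1):
  n = 1: D(1) = 1(1 + 4/3) = 7/3; numerator = -4(1) = -4; a_1 = (-4)/(7/3) = -12/7
  n = 2: D(2) = 2(2 + 4/3) = 20/3; numerator = -4(-12/7) - 1(1) = 41/7; a_2 = (41/7)/(20/3) = 123/140
  n = 3: D(3) = 3(3 + 4/3) = 13; numerator = -4(123/140) - 1(-12/7) = -9/5; a_3 = (-9/5)/(13) = -9/65
  n = 4: D(4) = 4(4 + 4/3) = 64/3; numerator = -4(-9/65) - 1(123/140) = -591/1820; a_4 = (-591/1820)/(64/3) = -1773/116480

r = 2/3; a_0 = 1; a_1 = -12/7; a_2 = 123/140; a_3 = -9/65; a_4 = -1773/116480


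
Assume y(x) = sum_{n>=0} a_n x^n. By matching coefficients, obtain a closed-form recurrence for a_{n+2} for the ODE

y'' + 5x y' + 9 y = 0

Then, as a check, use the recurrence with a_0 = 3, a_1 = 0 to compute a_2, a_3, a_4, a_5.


Substitute y = sum_n a_n x^n.
y''(x) has coefficient (n+2)(n+1) a_{n+2} at x^n;
5 x y'(x) has coefficient 5 n a_n at x^n (shift);
9 y(x) has coefficient 9 a_n at x^n.
Matching x^n: (n+2)(n+1) a_{n+2} + (5n + 9) a_n = 0.
Thus a_{n+2} = (-5n - 9) / ((n+1)(n+2)) * a_n.

Check with a_0 = 3, a_1 = 0 (apply the recurrence for n = 0, 1, 2, 3): a_0 = 3, a_1 = 0, a_2 = -27/2, a_3 = 0, a_4 = 171/8, a_5 = 0.

a_(n+2) = (-5n - 9) / ((n+1)(n+2)) * a_n; check: a_0 = 3, a_1 = 0, a_2 = -27/2, a_3 = 0, a_4 = 171/8, a_5 = 0


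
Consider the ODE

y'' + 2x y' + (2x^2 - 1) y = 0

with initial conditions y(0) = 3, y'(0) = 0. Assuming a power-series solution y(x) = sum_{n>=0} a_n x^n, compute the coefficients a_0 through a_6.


Ansatz: y(x) = sum_{n>=0} a_n x^n, so y'(x) = sum_{n>=1} n a_n x^(n-1) and y''(x) = sum_{n>=2} n(n-1) a_n x^(n-2).
Substitute into P(x) y'' + Q(x) y' + R(x) y = 0 with P(x) = 1, Q(x) = 2x, R(x) = 2x^2 - 1, and match powers of x.
Initial conditions: a_0 = 3, a_1 = 0.
Setting the coefficient of each power of x to zero and solving order by order (substituting the coefficients already found):
  x^0: 2 a_2 - a_0 = 0  ->  2 a_2 = a_0 = 3  ->  a_2 = 3/2
  x^1: 6 a_3 + a_1 = 0  ->  6 a_3 = -a_1 = 0  ->  a_3 = 0
  x^2: 12 a_4 + 3 a_2 + 2 a_0 = 0  ->  12 a_4 = -3 a_2 - 2 a_0 = -21/2  ->  a_4 = -7/8
  x^3: 20 a_5 + 5 a_3 + 2 a_1 = 0  ->  20 a_5 = -5 a_3 - 2 a_1 = 0  ->  a_5 = 0
  x^4: 30 a_6 + 7 a_4 + 2 a_2 = 0  ->  30 a_6 = -7 a_4 - 2 a_2 = 25/8  ->  a_6 = 5/48
Truncated series: y(x) = 3 + (3/2) x^2 - (7/8) x^4 + (5/48) x^6 + O(x^7).

a_0 = 3; a_1 = 0; a_2 = 3/2; a_3 = 0; a_4 = -7/8; a_5 = 0; a_6 = 5/48


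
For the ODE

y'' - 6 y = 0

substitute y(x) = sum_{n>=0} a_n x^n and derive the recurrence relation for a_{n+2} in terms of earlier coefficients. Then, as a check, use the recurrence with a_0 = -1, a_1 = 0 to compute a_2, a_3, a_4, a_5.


Substitute y = sum_n a_n x^n into y'' + (const) y = 0.
y''(x) = sum_{n>=0} (n+2)(n+1) a_{n+2} x^n.
The ODE becomes sum_n [(n+2)(n+1) a_{n+2} - 6 a_n] x^n = 0.
Setting each coefficient to zero gives the recurrence:
  (n+2)(n+1) a_{n+2} - 6 a_n = 0,
  a_{n+2} = 6 / ((n+1)(n+2)) a_n.

Check with a_0 = -1, a_1 = 0 (apply the recurrence for n = 0, 1, 2, 3): a_0 = -1, a_1 = 0, a_2 = -3, a_3 = 0, a_4 = -3/2, a_5 = 0.

a_{n+2} = 6/((n+1)(n+2)) * a_n; check: a_0 = -1, a_1 = 0, a_2 = -3, a_3 = 0, a_4 = -3/2, a_5 = 0


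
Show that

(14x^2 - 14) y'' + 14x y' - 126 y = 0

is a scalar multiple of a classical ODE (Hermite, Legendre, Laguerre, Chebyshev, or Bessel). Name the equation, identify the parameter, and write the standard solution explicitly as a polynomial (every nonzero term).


All three coefficients share the factor -14; dividing through by -14 gives  (1 - x^2) y'' - x y' + 9 y = 0.
This matches the Chebyshev equation (1 - x^2) y'' - x y' + n^2 y = 0 (note the -x y' term, not -2x y') with n^2 = 9, so n = 3; the polynomial solution is T_3(x).
With y = sum_k a_k x^k, matching x^k gives (k+2)(k+1) a_{k+2} = (k^2 - n^2) a_k = (k - 3)(k + 3) a_k. The right side vanishes at k = 3, so the series with the parity of 3 terminates at degree 3.
Standard normalization: leading coefficient of T_n is 2^(n-1), so a_3 = 2^2 = 4. Work downward with a_k = (k+1)(k+2) a_{k+2} / ((k - 3)(k + 3)):
  a_1 = (2)(3)(4) / ((1 - 3)(1 + 3)) = 24/(-8) = -3
Hence T_3(x) = 4 x^3 - 3 x.

T_3(x); series = 4 x^3 - 3 x


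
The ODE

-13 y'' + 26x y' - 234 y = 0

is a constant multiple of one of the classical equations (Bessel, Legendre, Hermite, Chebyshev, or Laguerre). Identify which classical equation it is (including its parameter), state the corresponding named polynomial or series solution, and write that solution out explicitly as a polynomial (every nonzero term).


All three coefficients share the factor -13; dividing through by -13 gives  y'' - 2x y' + 18 y = 0.
This matches the Hermite equation y'' - 2x y' + 2n y = 0 with 2n = 18, so n = 9; the polynomial solution is H_9(x).
With y = sum_k a_k x^k, matching x^k gives (k+2)(k+1) a_{k+2} = 2(k - n) a_k = 2(k - 9) a_k. The right side vanishes at k = 9, so the series with the parity of 9 terminates at degree 9.
Standard normalization: leading coefficient of H_n is 2^n, so a_9 = 2^9 = 512. Work downward with a_k = (k+1)(k+2) a_{k+2} / (2(k - n)):
  a_7 = (8)(9)(512) / (2(7 - 9)) = 36864/(-4) = -9216
  a_5 = (6)(7)(-9216) / (2(5 - 9)) = -387072/(-8) = 48384
  a_3 = (4)(5)(48384) / (2(3 - 9)) = 967680/(-12) = -80640
  a_1 = (2)(3)(-80640) / (2(1 - 9)) = -483840/(-16) = 30240
Hence H_9(x) = 512 x^9 - 9216 x^7 + 48384 x^5 - 80640 x^3 + 30240 x.

H_9(x); series = 512 x^9 - 9216 x^7 + 48384 x^5 - 80640 x^3 + 30240 x


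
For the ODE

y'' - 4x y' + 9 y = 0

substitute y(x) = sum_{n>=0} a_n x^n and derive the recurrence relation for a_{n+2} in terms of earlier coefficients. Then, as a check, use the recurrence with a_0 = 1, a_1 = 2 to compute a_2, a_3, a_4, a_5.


Substitute y = sum_n a_n x^n.
y''(x) has coefficient (n+2)(n+1) a_{n+2} at x^n;
-4 x y'(x) has coefficient -4 n a_n at x^n (shift);
9 y(x) has coefficient 9 a_n at x^n.
Matching x^n: (n+2)(n+1) a_{n+2} + (-4n + 9) a_n = 0.
Thus a_{n+2} = (4n - 9) / ((n+1)(n+2)) * a_n.

Check with a_0 = 1, a_1 = 2 (apply the recurrence for n = 0, 1, 2, 3): a_0 = 1, a_1 = 2, a_2 = -9/2, a_3 = -5/3, a_4 = 3/8, a_5 = -1/4.

a_(n+2) = (4n - 9) / ((n+1)(n+2)) * a_n; check: a_0 = 1, a_1 = 2, a_2 = -9/2, a_3 = -5/3, a_4 = 3/8, a_5 = -1/4


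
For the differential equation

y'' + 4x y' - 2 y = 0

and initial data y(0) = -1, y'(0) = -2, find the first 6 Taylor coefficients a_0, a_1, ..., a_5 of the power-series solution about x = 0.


Ansatz: y(x) = sum_{n>=0} a_n x^n, so y'(x) = sum_{n>=1} n a_n x^(n-1) and y''(x) = sum_{n>=2} n(n-1) a_n x^(n-2).
Substitute into P(x) y'' + Q(x) y' + R(x) y = 0 with P(x) = 1, Q(x) = 4x, R(x) = -2, and match powers of x.
Initial conditions: a_0 = -1, a_1 = -2.
Setting the coefficient of each power of x to zero and solving order by order (substituting the coefficients already found):
  x^0: 2 a_2 - 2 a_0 = 0  ->  2 a_2 = 2 a_0 = -2  ->  a_2 = -1
  x^1: 6 a_3 + 2 a_1 = 0  ->  6 a_3 = -2 a_1 = 4  ->  a_3 = 2/3
  x^2: 12 a_4 + 6 a_2 = 0  ->  12 a_4 = -6 a_2 = 6  ->  a_4 = 1/2
  x^3: 20 a_5 + 10 a_3 = 0  ->  20 a_5 = -10 a_3 = -20/3  ->  a_5 = -1/3
Truncated series: y(x) = -1 - 2 x - x^2 + (2/3) x^3 + (1/2) x^4 - (1/3) x^5 + O(x^6).

a_0 = -1; a_1 = -2; a_2 = -1; a_3 = 2/3; a_4 = 1/2; a_5 = -1/3
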